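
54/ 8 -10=-13/ 4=-3.25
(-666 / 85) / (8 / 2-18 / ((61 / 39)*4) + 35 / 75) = -243756 / 49453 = -4.93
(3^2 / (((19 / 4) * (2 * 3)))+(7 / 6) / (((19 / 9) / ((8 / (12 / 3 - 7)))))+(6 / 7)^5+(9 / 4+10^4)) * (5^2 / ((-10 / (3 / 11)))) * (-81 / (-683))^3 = -101839820596410555 / 8953412304731048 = -11.37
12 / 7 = 1.71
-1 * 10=-10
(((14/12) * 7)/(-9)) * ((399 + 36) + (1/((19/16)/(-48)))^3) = 7350019061/123462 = 59532.64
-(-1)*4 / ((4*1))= 1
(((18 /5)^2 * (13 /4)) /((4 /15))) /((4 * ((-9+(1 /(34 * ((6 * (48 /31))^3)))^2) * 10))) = -65119702562686107648 /148420974479661086375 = -0.44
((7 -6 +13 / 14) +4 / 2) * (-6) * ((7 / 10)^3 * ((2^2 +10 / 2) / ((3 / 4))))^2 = -4991679 / 12500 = -399.33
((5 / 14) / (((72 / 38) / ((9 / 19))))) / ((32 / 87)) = 0.24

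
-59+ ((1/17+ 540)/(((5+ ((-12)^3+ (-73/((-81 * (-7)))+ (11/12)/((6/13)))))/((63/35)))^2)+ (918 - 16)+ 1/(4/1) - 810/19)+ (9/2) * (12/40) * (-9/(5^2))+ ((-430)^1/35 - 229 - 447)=3853415890508203467239/34452472062037237250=111.85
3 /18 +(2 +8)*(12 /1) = 721 /6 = 120.17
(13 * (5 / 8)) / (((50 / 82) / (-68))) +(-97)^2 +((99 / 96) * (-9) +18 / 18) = 1359139 / 160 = 8494.62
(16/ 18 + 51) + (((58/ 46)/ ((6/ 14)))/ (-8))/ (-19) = 1633241/ 31464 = 51.91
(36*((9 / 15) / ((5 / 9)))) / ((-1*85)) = -972 / 2125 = -0.46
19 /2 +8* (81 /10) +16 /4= 783 /10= 78.30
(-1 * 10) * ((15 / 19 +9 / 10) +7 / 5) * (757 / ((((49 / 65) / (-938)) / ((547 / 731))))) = 2117090688830 / 97223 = 21775615.74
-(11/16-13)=197/16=12.31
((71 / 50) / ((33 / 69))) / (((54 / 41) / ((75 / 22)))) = 66953 / 8712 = 7.69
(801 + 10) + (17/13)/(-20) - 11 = 799.93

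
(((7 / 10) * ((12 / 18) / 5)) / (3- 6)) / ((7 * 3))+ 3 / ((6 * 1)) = 673 / 1350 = 0.50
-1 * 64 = -64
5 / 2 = 2.50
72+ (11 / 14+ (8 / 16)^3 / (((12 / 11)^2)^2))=84622423 / 1161216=72.87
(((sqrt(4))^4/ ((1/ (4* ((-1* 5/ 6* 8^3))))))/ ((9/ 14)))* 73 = -83722240/ 27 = -3100823.70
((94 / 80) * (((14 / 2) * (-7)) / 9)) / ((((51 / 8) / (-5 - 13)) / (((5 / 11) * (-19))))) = -87514 / 561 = -156.00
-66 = -66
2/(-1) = -2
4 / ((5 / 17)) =68 / 5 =13.60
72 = 72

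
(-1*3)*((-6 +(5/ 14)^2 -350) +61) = 173385/ 196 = 884.62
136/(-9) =-136/9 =-15.11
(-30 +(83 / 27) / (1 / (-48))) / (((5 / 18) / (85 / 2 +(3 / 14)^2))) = -6662861 / 245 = -27195.35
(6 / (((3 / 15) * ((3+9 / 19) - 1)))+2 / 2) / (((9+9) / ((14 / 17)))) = 0.60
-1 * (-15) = 15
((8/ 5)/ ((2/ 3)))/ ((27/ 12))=16/ 15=1.07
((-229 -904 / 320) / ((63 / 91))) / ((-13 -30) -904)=40183 / 113640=0.35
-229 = -229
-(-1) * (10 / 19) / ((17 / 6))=60 / 323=0.19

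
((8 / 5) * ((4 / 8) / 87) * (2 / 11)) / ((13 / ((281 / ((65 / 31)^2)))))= 2160328 / 262816125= 0.01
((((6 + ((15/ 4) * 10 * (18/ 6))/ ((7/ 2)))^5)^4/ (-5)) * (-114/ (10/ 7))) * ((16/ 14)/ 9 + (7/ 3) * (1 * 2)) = 3250601321087270175687384000000000.00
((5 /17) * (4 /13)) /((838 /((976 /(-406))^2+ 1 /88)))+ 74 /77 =0.96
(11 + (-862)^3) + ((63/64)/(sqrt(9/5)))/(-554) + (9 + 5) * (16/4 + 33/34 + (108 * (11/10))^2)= -272130160182/425-21 * sqrt(5)/35456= -640306259.25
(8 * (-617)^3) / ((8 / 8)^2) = -1879080904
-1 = -1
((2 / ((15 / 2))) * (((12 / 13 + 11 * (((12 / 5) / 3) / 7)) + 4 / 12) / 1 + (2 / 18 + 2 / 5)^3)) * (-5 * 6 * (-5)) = 175604176 / 1658475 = 105.88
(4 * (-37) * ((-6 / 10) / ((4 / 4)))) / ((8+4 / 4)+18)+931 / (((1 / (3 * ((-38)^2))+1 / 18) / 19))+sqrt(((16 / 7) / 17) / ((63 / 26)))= 4 * sqrt(442) / 357+2068997656 / 6525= 317088.00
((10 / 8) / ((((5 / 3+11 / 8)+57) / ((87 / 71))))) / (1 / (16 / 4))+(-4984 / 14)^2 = 12966497336 / 102311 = 126736.10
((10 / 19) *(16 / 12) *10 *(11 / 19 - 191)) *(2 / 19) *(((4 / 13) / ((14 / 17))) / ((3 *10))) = -1.75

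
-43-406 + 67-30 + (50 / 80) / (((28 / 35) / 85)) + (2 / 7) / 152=-1470839 / 4256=-345.59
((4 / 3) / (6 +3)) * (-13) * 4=-208 / 27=-7.70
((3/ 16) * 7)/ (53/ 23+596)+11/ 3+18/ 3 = 236539/ 24464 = 9.67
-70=-70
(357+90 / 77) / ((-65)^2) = 0.08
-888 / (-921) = 296 / 307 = 0.96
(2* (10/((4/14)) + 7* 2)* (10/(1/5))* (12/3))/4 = 4900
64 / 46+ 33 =791 / 23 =34.39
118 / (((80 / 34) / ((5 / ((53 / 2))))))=9.46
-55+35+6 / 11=-214 / 11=-19.45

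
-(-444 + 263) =181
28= 28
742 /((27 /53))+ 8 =39542 /27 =1464.52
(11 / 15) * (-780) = -572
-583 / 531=-1.10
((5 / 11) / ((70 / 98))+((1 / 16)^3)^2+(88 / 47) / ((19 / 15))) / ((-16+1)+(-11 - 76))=-116159854453 / 5603288154112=-0.02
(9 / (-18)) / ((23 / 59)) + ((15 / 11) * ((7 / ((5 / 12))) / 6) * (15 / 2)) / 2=3298 / 253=13.04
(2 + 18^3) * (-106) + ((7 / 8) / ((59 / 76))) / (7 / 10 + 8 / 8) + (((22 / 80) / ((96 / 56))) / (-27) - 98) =-8039824736591 / 12998880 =-618501.34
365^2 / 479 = 133225 / 479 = 278.13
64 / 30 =32 / 15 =2.13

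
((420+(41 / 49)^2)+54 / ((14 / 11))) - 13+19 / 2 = 2207137 / 4802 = 459.63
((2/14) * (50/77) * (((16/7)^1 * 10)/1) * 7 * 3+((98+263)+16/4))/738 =220735/397782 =0.55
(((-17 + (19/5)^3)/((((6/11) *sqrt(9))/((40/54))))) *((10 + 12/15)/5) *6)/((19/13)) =1805232/11875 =152.02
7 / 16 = 0.44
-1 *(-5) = 5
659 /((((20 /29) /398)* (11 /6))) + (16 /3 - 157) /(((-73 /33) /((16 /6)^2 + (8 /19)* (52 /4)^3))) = 186300714961 /686565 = 271351.90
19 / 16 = 1.19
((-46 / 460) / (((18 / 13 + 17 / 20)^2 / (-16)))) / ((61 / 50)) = 5408000 / 20591221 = 0.26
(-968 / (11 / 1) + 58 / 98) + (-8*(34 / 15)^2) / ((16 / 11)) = -1275217 / 11025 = -115.67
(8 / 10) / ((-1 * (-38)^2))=-1 / 1805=-0.00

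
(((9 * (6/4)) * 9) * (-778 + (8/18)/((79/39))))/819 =-829503/7189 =-115.39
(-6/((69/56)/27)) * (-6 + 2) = 12096/23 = 525.91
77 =77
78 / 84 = 13 / 14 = 0.93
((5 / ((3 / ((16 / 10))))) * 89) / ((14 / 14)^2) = 237.33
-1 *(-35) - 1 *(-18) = 53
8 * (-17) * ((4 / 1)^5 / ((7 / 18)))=-2506752 / 7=-358107.43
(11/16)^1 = 11/16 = 0.69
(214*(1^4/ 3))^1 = 214/ 3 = 71.33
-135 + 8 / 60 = -2023 / 15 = -134.87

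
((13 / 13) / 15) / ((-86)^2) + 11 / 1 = 11.00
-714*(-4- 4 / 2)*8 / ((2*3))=5712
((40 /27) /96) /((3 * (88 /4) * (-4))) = -5 /85536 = -0.00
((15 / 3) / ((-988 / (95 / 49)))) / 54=-0.00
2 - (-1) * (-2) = 0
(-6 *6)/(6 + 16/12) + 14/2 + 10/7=271/77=3.52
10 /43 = 0.23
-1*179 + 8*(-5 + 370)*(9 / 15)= 1573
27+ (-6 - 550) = -529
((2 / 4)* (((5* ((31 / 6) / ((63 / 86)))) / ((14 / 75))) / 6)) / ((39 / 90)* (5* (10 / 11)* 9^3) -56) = 42625 / 3736152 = 0.01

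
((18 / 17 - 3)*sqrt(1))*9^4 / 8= -216513 / 136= -1592.01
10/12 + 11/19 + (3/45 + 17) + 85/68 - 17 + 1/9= 9713/3420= 2.84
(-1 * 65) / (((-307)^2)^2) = -65 / 8882874001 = -0.00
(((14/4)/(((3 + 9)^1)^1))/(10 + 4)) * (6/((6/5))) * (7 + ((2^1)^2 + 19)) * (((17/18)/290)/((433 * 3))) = 0.00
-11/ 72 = -0.15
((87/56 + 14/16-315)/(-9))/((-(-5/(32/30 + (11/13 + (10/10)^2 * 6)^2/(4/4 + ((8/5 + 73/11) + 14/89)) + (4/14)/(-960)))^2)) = -3419084315941282445491603/67110156824391888480000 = -50.95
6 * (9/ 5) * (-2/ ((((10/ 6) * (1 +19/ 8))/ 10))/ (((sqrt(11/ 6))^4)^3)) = -8957952/ 8857805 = -1.01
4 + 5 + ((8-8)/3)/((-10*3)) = 9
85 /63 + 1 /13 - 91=-73361 /819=-89.57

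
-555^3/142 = -170953875/142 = -1203900.53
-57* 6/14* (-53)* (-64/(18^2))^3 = -4124672/413343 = -9.98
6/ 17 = 0.35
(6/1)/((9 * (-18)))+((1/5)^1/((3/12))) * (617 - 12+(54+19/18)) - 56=63721/135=472.01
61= 61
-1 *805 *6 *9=-43470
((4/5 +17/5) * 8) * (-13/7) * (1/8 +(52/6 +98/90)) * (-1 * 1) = 46241/75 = 616.55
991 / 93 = 10.66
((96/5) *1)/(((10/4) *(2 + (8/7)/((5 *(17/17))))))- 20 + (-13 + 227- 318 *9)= -173196/65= -2664.55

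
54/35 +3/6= 2.04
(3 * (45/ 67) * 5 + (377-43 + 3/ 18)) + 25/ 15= 139055/ 402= 345.91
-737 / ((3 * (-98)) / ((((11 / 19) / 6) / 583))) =737 / 1776348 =0.00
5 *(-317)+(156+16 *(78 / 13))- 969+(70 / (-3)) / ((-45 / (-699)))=-23980 / 9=-2664.44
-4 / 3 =-1.33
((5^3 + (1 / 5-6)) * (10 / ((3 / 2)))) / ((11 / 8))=577.94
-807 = -807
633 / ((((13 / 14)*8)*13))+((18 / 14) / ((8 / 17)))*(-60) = -744693 / 4732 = -157.37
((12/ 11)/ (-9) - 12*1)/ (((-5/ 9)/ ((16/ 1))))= 3840/ 11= 349.09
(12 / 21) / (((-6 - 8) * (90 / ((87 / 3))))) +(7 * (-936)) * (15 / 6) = -36117929 / 2205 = -16380.01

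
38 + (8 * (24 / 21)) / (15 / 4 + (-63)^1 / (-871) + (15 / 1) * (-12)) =163048622 / 4296621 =37.95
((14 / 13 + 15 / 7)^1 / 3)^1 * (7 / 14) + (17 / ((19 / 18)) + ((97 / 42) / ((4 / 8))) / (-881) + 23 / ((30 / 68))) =1047538087 / 15232490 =68.77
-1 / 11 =-0.09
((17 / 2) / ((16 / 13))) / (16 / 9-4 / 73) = 145197 / 36224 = 4.01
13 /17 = 0.76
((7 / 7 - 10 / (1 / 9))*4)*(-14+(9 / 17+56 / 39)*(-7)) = 6551468 / 663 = 9881.55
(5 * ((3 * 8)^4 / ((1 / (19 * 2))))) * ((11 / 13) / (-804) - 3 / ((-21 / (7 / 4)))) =13668618240 / 871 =15693017.50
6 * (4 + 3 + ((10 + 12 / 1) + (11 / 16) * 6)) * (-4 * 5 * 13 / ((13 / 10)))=-39750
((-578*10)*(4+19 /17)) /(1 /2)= -59160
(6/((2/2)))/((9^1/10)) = 20/3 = 6.67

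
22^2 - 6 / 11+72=6110 / 11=555.45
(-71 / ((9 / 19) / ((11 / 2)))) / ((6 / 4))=-14839 / 27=-549.59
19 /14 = 1.36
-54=-54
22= 22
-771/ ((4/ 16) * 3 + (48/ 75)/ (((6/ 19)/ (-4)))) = 231300/ 2207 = 104.80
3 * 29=87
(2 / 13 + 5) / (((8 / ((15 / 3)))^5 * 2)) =209375 / 851968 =0.25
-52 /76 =-13 /19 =-0.68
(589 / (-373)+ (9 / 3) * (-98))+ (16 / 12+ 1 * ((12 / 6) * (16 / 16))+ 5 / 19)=-6207842 / 21261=-291.98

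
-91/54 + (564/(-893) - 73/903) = -740443/308826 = -2.40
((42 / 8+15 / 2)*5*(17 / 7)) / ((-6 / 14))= -1445 / 4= -361.25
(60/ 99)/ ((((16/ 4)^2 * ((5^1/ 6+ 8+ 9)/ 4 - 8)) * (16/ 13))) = -13/ 1496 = -0.01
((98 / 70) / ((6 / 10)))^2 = 49 / 9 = 5.44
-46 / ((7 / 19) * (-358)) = 437 / 1253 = 0.35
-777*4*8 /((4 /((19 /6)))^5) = -641309641 /82944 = -7731.84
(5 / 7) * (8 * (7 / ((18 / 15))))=100 / 3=33.33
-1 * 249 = -249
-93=-93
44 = 44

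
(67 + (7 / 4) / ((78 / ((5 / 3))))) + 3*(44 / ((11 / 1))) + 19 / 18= 24989 / 312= 80.09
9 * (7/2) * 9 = 567/2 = 283.50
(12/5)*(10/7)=24/7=3.43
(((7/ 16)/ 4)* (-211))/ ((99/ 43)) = -63511/ 6336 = -10.02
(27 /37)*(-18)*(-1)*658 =319788 /37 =8642.92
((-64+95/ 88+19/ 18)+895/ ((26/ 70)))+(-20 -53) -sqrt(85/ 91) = 23420831/ 10296 -sqrt(7735)/ 91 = 2273.78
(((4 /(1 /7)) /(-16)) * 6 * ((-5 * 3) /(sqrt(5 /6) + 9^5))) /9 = 885735 /2988672343- 5 * sqrt(30) /5977344686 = 0.00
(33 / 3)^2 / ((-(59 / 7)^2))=-1.70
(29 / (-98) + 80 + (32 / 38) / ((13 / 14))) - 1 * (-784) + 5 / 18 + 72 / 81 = 865.78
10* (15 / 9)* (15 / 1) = 250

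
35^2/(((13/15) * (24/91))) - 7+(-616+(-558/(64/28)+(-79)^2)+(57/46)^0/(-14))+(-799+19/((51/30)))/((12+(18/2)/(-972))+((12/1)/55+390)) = 249056631457/23208604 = 10731.22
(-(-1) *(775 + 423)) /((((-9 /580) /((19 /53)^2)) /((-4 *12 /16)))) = 250837240 /8427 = 29765.90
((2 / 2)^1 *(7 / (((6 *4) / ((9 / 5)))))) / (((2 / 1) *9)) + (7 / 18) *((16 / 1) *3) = 4487 / 240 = 18.70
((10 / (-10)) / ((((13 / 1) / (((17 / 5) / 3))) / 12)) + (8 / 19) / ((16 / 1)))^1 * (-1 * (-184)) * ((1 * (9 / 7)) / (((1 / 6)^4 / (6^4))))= -405231791.66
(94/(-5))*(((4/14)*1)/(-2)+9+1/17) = -99734/595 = -167.62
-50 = -50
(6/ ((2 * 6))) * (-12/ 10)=-3/ 5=-0.60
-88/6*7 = -308/3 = -102.67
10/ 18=5/ 9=0.56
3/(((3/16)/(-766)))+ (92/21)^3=-112724128/9261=-12171.92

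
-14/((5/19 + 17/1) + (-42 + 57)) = -266/613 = -0.43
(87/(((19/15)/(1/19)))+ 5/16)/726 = 22685/4193376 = 0.01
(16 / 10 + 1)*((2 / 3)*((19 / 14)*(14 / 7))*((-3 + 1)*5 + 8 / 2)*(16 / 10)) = -7904 / 175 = -45.17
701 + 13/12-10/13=109405/156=701.31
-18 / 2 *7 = -63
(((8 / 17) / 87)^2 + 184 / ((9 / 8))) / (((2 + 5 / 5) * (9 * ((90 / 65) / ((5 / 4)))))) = 968955520 / 177182721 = 5.47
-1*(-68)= 68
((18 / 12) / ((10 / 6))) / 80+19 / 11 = 15299 / 8800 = 1.74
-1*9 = -9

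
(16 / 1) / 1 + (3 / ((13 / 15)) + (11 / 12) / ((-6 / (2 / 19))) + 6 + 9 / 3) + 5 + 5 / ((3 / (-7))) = 193657 / 8892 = 21.78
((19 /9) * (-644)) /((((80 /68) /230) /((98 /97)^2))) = -22974093352 /84681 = -271301.63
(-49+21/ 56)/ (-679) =0.07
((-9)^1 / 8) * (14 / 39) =-21 / 52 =-0.40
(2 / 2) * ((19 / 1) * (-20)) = -380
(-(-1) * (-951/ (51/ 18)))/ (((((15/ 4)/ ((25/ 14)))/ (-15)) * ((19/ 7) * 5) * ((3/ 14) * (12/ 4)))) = 88760/ 323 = 274.80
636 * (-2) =-1272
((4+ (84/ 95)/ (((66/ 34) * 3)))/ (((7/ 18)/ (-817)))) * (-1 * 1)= 3358128/ 385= 8722.41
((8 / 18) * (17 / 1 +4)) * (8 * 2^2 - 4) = 784 / 3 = 261.33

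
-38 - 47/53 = -2061/53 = -38.89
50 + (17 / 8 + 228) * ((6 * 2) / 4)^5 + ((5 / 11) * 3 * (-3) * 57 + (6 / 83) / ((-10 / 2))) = 2035521767 / 36520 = 55737.18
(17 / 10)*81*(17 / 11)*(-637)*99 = -134203797 / 10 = -13420379.70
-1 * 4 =-4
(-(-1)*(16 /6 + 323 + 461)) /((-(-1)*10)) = 236 /3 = 78.67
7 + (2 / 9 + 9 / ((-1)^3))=-16 / 9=-1.78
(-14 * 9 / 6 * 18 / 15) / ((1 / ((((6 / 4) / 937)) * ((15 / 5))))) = -567 / 4685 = -0.12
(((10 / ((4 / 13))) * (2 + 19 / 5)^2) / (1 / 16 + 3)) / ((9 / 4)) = 349856 / 2205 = 158.66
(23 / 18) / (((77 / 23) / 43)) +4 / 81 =205339 / 12474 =16.46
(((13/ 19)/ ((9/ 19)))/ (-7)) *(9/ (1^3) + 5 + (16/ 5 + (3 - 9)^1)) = -104/ 45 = -2.31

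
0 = 0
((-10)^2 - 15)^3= 614125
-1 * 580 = -580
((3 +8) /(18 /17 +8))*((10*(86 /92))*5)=18275 /322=56.75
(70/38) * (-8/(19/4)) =-1120/361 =-3.10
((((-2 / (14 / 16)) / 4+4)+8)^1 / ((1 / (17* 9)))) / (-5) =-2448 / 7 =-349.71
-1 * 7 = -7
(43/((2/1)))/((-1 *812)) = -43/1624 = -0.03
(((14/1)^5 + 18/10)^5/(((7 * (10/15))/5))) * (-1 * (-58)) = 12234252336847885232359694684408463/4375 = 2796400534136659481682216000000.00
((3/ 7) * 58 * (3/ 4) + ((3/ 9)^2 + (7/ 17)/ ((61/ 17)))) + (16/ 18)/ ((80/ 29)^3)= 516801567/ 27328000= 18.91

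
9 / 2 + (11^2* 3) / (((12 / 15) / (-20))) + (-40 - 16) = -18253 / 2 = -9126.50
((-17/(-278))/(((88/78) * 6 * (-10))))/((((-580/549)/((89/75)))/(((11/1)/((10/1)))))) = 0.00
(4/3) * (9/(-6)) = -2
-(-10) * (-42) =-420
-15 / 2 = -7.50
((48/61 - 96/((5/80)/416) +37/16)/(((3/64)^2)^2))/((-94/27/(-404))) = -132094136472829952/8601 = -15357997497131.72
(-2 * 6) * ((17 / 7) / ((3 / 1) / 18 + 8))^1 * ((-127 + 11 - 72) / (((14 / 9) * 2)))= 517752 / 2401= 215.64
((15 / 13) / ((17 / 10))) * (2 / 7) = 300 / 1547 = 0.19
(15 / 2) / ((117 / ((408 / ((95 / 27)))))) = 1836 / 247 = 7.43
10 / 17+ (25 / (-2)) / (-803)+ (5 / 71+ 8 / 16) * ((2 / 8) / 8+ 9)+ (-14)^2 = 12514918403 / 62030144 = 201.76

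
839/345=2.43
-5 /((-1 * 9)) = 5 /9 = 0.56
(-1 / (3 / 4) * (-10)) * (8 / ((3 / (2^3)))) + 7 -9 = 2542 / 9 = 282.44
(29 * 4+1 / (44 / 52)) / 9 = 1289 / 99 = 13.02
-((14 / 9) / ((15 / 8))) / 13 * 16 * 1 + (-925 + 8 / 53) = -925.87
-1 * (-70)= 70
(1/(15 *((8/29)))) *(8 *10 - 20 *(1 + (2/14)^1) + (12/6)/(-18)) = 104197/7560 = 13.78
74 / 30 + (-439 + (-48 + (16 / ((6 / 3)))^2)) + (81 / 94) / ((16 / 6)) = -4739971 / 11280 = -420.21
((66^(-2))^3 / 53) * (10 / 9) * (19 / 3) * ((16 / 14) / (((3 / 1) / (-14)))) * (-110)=475 / 504024726447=0.00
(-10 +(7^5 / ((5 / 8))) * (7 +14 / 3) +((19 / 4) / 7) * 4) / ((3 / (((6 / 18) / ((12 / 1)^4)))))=6588191 / 3919104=1.68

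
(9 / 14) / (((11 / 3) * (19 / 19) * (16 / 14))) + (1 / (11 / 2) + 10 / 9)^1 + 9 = 16547 / 1584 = 10.45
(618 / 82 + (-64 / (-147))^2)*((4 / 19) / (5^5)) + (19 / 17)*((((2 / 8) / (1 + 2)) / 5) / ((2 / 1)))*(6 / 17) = 231548576633 / 60810697237500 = 0.00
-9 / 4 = -2.25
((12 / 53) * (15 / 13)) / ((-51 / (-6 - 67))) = 4380 / 11713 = 0.37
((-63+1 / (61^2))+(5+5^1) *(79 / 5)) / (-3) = -117832 / 3721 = -31.67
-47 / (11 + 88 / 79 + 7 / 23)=-85399 / 22564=-3.78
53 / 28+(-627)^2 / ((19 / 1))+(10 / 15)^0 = 579429 / 28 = 20693.89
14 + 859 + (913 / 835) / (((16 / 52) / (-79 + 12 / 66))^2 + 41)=3796845310274868 / 4349059939195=873.03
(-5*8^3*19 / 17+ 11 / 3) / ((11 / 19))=-2768927 / 561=-4935.70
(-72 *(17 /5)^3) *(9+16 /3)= -5070216 /125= -40561.73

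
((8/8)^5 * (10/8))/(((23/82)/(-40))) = -4100/23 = -178.26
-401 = -401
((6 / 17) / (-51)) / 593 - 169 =-28962715 / 171377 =-169.00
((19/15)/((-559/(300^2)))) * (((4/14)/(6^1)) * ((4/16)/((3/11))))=-104500/11739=-8.90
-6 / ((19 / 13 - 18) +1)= 39 / 101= 0.39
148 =148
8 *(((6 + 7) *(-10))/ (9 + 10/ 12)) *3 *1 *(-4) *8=599040/ 59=10153.22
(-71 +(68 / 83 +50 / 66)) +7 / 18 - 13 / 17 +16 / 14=-134267041 / 1955646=-68.66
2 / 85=0.02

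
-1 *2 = -2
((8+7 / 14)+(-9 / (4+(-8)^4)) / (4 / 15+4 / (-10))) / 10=13967 / 16400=0.85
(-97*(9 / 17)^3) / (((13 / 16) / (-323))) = 21496752 / 3757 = 5721.79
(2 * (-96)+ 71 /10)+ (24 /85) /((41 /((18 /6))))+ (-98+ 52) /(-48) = -183.92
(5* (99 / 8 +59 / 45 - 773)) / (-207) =273353 / 14904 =18.34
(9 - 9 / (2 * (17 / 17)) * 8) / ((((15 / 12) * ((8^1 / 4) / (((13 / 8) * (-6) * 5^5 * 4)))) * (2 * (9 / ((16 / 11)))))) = 1170000 / 11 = 106363.64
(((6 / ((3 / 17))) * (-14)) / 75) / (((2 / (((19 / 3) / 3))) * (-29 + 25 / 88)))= 2992 / 12825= 0.23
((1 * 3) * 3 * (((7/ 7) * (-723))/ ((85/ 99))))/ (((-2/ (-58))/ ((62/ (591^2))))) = -128695446/ 3298765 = -39.01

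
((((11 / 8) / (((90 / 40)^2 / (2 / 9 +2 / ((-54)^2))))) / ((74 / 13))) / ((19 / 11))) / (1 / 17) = 8690825 / 83022894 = 0.10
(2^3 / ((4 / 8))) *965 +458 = 15898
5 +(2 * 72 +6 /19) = 2837 /19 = 149.32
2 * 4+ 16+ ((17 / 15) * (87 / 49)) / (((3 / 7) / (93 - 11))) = 42946 / 105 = 409.01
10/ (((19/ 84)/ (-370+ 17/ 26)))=-4033260/ 247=-16328.99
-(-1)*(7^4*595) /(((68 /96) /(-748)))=-1508596320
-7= -7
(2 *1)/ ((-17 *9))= -2/ 153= -0.01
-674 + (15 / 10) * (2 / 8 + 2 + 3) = -5329 / 8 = -666.12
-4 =-4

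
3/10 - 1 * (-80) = 803/10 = 80.30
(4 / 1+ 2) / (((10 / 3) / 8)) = 72 / 5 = 14.40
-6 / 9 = -2 / 3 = -0.67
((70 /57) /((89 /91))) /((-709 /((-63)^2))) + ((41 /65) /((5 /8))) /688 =-235499748821 /33509786050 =-7.03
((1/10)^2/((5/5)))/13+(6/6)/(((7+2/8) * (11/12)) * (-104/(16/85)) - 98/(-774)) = 29371087/59111373100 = 0.00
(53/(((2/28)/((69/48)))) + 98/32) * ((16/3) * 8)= 45640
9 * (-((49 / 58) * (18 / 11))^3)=-771895089 / 32461759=-23.78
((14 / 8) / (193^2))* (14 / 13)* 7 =343 / 968474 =0.00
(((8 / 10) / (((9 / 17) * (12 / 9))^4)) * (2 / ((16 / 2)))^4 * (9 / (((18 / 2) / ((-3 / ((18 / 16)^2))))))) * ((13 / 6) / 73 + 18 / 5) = -663908429 / 6130598400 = -0.11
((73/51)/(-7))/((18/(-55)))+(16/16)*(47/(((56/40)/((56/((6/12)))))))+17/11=3762.17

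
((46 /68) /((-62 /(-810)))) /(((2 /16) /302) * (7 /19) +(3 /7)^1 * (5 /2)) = 1496585160 /181461383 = 8.25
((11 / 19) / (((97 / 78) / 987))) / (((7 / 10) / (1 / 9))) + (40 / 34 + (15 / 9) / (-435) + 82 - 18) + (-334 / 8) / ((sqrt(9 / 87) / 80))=1129363693 / 8177391 - 3340 * sqrt(87) / 3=-10246.37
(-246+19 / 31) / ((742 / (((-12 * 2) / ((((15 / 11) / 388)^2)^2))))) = 10096504672400841728 / 194079375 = 52022553516.57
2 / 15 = 0.13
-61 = -61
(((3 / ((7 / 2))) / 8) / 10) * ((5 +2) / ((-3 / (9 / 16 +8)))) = -137 / 640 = -0.21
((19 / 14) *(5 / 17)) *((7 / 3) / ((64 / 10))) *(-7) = -3325 / 3264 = -1.02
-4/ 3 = -1.33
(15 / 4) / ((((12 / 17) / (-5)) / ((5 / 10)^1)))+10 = -105 / 32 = -3.28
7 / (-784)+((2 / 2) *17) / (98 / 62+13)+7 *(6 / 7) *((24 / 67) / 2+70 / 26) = 202669989 / 11023376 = 18.39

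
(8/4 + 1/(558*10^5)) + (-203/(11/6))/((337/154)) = -913892399663/18804600000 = -48.60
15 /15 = 1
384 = 384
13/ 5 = 2.60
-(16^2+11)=-267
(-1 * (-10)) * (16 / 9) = 160 / 9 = 17.78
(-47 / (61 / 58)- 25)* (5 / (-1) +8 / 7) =114777 / 427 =268.80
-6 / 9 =-2 / 3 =-0.67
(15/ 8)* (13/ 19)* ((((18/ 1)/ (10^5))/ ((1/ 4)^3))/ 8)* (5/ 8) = 351/ 304000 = 0.00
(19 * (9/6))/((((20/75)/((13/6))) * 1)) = 3705/16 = 231.56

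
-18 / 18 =-1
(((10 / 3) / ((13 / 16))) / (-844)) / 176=-5 / 181038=-0.00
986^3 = 958585256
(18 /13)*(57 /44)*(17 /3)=10.16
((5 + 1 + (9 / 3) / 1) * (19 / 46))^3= 51.37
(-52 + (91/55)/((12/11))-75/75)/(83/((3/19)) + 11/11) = -3089/31600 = -0.10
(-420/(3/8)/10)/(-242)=56/121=0.46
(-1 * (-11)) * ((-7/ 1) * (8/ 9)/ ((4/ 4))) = -616/ 9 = -68.44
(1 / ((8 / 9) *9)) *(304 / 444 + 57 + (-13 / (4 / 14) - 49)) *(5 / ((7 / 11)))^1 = -449515 / 12432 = -36.16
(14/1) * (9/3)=42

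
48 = 48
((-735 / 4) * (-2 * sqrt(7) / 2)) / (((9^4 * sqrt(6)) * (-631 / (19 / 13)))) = -4655 * sqrt(42) / 430559064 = -0.00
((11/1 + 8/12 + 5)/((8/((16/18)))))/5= 10/27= 0.37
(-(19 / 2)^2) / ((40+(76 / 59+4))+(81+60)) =-21299 / 43964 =-0.48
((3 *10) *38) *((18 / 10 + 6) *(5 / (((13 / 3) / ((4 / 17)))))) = 41040 / 17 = 2414.12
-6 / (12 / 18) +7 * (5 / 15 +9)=169 / 3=56.33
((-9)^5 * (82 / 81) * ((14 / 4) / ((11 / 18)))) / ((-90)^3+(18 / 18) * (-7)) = 3766014 / 8019077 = 0.47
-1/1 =-1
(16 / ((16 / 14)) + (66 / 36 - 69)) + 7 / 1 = -277 / 6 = -46.17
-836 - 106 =-942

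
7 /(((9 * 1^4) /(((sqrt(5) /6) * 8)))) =28 * sqrt(5) /27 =2.32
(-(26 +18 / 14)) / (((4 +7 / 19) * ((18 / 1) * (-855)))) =191 / 470610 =0.00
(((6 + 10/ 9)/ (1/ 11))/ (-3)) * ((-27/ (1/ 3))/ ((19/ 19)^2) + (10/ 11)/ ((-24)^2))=513206/ 243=2111.96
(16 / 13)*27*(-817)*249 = -87883056 / 13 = -6760235.08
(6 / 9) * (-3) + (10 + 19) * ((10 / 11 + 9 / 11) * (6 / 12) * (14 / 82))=2053 / 902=2.28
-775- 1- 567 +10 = -1333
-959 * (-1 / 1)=959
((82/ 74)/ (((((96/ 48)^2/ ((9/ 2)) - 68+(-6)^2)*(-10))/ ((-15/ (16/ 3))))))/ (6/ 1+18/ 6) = -369/ 331520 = -0.00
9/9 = 1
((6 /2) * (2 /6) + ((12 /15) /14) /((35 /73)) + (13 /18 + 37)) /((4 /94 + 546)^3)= 88919519819 /372719087006515200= 0.00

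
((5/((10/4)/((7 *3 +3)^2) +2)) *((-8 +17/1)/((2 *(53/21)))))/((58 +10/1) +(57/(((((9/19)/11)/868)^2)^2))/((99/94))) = 535692528/1076025643443434919952836463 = 0.00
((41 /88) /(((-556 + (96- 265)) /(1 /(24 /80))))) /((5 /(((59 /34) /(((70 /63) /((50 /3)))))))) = -2419 /216920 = -0.01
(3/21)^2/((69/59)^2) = 3481/233289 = 0.01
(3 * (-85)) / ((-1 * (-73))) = -255 / 73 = -3.49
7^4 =2401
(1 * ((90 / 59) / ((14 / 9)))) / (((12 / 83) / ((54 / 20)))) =60507 / 3304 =18.31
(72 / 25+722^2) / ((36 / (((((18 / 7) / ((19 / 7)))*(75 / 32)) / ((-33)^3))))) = -3258043 / 3641616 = -0.89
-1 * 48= -48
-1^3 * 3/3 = -1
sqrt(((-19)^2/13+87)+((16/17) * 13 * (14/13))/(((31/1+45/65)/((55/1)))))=2 * sqrt(17829188039)/22763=11.73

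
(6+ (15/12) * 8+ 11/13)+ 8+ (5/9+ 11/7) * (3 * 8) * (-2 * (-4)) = 118271/273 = 433.23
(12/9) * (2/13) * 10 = 80/39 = 2.05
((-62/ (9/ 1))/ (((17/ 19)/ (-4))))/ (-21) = -4712/ 3213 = -1.47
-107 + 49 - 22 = -80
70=70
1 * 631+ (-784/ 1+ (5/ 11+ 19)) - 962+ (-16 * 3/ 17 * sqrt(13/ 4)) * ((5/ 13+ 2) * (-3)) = -12051/ 11+ 2232 * sqrt(13)/ 221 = -1059.13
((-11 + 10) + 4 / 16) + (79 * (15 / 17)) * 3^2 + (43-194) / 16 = 167869 / 272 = 617.17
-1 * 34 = -34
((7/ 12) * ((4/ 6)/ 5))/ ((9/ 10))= 0.09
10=10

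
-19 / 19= -1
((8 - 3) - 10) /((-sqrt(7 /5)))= 5* sqrt(35) /7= 4.23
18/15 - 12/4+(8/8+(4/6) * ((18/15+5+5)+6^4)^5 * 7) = 166989149695311798964/9375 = 17812175967499925.22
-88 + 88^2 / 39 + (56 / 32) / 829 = 110.57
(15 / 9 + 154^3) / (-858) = -4256.72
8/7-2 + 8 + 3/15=257/35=7.34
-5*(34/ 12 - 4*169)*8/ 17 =80780/ 51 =1583.92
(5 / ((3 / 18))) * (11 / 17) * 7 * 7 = 16170 / 17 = 951.18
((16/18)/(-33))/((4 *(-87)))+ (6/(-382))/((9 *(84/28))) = -2489/4935249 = -0.00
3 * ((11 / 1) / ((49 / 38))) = 1254 / 49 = 25.59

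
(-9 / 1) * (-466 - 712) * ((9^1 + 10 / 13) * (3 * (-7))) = -28275534 / 13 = -2175041.08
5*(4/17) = 20/17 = 1.18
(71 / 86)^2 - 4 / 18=30577 / 66564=0.46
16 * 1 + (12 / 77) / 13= 16028 / 1001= 16.01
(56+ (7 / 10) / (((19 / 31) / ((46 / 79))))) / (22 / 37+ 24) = 2247861 / 975650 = 2.30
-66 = -66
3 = 3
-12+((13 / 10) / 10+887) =87513 / 100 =875.13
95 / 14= 6.79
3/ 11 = 0.27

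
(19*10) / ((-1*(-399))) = 0.48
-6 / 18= -1 / 3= -0.33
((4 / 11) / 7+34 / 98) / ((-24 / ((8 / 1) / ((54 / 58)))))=-0.14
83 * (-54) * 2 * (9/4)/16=-20169/16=-1260.56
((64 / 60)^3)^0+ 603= 604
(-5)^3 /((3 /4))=-500 /3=-166.67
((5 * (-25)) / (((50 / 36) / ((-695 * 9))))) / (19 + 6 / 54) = 2533275 / 86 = 29456.69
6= 6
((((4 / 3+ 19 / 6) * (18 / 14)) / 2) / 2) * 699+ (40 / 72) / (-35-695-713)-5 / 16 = 1470166801 / 1454544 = 1010.74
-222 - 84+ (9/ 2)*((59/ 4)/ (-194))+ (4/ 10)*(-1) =-2380319/ 7760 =-306.74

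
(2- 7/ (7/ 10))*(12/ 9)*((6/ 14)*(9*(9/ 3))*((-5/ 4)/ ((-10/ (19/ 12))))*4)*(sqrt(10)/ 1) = -684*sqrt(10)/ 7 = -309.00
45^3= 91125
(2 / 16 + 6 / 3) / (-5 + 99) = 17 / 752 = 0.02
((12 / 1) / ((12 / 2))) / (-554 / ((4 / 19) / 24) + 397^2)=2 / 94453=0.00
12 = 12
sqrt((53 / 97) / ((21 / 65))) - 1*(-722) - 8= sqrt(7017465) / 2037 +714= 715.30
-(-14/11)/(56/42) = 21/22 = 0.95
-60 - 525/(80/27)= -3795/16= -237.19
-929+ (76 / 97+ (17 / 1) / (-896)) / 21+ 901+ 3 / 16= -16898531 / 608384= -27.78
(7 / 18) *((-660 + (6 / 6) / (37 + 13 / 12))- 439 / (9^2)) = -172416097 / 666306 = -258.76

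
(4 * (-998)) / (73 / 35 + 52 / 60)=-1352.13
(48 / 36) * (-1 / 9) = -4 / 27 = -0.15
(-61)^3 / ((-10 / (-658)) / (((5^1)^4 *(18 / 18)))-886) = 9334593625 / 36436749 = 256.19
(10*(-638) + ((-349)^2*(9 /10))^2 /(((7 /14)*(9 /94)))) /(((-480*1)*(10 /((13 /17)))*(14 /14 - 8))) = 81580322248399 /14280000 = 5712907.72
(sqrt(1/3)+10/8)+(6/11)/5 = sqrt(3)/3+299/220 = 1.94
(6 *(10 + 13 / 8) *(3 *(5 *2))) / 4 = 4185 / 8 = 523.12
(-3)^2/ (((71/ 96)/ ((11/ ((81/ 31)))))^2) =119071744/ 408321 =291.61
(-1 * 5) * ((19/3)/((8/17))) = -1615/24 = -67.29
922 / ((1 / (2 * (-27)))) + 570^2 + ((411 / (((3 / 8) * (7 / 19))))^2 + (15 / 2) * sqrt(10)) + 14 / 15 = 15 * sqrt(10) / 2 + 6706792646 / 735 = 9124911.67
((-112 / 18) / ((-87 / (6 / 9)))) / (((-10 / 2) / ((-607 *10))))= 135968 / 2349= 57.88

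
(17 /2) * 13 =110.50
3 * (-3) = -9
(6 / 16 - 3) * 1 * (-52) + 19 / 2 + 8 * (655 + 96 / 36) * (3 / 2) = 8038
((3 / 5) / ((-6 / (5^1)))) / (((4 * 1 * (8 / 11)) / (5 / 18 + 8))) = -1639 / 1152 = -1.42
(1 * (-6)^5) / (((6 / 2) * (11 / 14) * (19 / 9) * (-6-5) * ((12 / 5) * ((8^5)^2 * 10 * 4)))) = 1701 / 1234266226688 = 0.00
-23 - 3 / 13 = -23.23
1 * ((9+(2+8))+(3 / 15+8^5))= 163936 / 5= 32787.20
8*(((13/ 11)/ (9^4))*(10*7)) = 7280/ 72171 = 0.10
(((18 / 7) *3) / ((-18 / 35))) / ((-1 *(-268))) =-15 / 268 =-0.06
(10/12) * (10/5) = 5/3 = 1.67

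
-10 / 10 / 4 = -1 / 4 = -0.25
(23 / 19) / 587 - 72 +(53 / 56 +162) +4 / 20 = 284642153 / 3122840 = 91.15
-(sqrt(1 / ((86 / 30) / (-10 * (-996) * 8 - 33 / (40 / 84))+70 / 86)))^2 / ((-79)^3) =102697803 / 41215562171387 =0.00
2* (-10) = -20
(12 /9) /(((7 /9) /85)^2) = 15924.49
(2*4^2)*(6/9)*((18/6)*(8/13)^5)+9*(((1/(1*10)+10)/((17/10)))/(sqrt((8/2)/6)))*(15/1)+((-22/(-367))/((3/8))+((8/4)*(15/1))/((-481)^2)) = 3250505585390/559638428817+13635*sqrt(6)/34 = 988.13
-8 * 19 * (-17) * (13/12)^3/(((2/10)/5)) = 17740775/216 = 82133.22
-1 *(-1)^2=-1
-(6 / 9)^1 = -2 / 3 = -0.67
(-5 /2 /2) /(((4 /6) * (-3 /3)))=15 /8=1.88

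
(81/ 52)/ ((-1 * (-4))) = 81/ 208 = 0.39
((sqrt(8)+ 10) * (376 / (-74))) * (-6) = 2256 * sqrt(2) / 37+ 11280 / 37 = 391.09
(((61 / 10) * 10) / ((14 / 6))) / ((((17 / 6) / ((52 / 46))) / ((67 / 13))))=147132 / 2737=53.76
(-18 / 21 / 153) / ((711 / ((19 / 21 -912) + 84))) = 34738 / 5330367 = 0.01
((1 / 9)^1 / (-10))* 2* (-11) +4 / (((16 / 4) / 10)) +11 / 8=4183 / 360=11.62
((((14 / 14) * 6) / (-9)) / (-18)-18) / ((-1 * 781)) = 485 / 21087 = 0.02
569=569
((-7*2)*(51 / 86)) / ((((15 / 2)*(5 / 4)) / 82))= -78064 / 1075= -72.62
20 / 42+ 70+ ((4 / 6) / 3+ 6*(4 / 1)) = 5966 / 63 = 94.70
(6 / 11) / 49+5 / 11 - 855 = -854.53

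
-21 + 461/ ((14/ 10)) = 2158/ 7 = 308.29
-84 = -84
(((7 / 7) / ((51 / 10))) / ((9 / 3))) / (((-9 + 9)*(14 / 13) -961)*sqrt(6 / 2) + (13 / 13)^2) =-4805*sqrt(3) / 211947993 -5 / 211947993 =-0.00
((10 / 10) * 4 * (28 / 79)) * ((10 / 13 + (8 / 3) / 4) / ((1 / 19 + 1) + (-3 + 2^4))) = 119168 / 822627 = 0.14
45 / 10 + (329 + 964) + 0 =2595 / 2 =1297.50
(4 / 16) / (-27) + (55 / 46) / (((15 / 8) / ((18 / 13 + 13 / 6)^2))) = 1124063 / 139932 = 8.03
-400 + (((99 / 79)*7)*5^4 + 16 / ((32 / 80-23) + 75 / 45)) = 63029945 / 12403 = 5081.83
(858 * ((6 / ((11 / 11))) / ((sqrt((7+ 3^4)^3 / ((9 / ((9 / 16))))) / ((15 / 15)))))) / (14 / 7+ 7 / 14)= 117 * sqrt(22) / 55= 9.98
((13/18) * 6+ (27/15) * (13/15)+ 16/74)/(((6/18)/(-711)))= -12054294/925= -13031.67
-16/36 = -4/9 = -0.44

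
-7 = -7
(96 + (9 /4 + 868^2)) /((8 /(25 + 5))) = 45211335 /16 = 2825708.44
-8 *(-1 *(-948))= -7584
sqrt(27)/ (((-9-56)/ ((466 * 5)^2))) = -3257340 * sqrt(3)/ 13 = -433990.64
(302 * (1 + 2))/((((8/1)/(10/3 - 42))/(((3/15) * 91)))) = -398489/5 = -79697.80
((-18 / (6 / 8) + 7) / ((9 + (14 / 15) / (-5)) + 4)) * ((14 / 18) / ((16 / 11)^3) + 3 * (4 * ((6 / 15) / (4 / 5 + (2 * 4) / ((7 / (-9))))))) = 329365225 / 980127744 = 0.34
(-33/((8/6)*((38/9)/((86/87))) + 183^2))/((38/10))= -63855/246286493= -0.00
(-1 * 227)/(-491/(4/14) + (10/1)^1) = 454/3417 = 0.13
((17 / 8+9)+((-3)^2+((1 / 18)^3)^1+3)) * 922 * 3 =31086613 / 486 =63964.22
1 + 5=6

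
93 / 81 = 31 / 27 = 1.15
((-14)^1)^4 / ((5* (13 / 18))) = 691488 / 65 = 10638.28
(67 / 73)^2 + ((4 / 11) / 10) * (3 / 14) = 1744252 / 2051665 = 0.85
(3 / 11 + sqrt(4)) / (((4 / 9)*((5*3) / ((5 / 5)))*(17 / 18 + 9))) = 135 / 3938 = 0.03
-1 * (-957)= 957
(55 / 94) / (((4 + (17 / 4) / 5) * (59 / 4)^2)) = 8800 / 15869879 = 0.00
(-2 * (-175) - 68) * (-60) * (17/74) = -143820/37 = -3887.03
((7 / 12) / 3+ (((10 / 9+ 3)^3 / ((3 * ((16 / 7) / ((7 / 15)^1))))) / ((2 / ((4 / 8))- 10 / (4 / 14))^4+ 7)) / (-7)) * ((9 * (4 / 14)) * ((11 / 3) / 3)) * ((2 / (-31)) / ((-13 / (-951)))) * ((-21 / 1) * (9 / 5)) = 328666882011083 / 3014672450400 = 109.02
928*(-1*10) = -9280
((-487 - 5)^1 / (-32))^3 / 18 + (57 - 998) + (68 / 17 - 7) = -759893 / 1024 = -742.08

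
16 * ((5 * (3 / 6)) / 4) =10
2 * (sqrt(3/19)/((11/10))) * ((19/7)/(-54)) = -10 * sqrt(57)/2079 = -0.04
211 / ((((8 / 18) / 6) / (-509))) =-2899773 / 2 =-1449886.50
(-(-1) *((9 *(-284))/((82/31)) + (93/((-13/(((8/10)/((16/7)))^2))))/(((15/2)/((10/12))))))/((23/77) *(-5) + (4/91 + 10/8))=47593937083/9827700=4842.84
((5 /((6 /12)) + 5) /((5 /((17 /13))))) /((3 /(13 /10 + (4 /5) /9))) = 425 /234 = 1.82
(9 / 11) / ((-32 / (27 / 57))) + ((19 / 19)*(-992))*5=-33172561 / 6688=-4960.01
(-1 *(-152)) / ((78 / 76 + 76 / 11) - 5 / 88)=254144 / 13173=19.29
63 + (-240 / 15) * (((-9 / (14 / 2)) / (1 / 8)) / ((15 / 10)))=1209 / 7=172.71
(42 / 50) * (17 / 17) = 21 / 25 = 0.84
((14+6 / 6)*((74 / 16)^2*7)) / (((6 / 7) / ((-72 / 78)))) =-1006215 / 416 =-2418.79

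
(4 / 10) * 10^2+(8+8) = 56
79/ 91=0.87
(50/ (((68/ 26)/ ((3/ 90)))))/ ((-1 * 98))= -65/ 9996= -0.01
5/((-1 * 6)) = -5/6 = -0.83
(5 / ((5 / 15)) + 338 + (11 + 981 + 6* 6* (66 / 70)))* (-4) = -193052 / 35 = -5515.77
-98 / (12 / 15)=-245 / 2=-122.50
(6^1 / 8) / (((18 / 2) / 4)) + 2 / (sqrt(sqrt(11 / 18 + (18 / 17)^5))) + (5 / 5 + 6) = 34* sqrt(3)* 34^(1 / 4)* 49630651^(3 / 4) / 49630651 + 22 / 3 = 9.03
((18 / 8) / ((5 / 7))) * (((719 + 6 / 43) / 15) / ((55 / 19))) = 12338277 / 236500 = 52.17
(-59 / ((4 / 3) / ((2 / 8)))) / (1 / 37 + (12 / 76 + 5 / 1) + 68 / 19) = -124431 / 98576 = -1.26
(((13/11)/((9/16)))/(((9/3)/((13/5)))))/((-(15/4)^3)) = -173056/5011875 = -0.03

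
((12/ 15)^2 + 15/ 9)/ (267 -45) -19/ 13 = -314101/ 216450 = -1.45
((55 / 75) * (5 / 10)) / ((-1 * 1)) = -0.37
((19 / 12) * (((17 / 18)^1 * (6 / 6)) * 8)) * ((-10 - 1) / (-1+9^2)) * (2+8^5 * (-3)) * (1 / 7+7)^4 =27286484843750 / 64827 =420912348.92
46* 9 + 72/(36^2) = 7453/18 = 414.06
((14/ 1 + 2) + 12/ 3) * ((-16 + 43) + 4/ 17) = 544.71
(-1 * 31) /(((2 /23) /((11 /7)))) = -7843 /14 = -560.21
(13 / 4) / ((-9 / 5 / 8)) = -130 / 9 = -14.44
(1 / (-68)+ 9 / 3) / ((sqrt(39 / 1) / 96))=1624* sqrt(39) / 221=45.89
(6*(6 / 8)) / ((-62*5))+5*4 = 12391 / 620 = 19.99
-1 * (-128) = 128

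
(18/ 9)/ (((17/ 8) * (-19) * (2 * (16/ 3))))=-3/ 646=-0.00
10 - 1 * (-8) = 18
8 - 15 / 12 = 27 / 4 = 6.75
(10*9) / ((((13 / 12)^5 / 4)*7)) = 89579520 / 2599051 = 34.47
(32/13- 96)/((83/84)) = -102144/1079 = -94.67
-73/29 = -2.52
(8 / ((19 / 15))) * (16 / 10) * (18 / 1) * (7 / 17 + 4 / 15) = 199296 / 1615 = 123.40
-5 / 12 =-0.42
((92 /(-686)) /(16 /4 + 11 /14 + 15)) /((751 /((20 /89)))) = -1840 /907205747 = -0.00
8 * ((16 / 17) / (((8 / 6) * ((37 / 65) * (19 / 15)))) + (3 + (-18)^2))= 2623.83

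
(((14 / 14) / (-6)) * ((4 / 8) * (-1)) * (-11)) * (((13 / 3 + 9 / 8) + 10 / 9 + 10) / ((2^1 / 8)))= -13123 / 216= -60.75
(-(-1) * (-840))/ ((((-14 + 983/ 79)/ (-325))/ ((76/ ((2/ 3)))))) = -19988926.83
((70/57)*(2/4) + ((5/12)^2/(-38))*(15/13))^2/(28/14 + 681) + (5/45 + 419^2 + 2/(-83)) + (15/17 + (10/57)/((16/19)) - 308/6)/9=95125848277754833883/541856253699072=175555.51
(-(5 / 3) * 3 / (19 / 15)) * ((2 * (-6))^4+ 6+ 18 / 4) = -3111975 / 38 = -81894.08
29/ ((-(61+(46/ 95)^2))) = -261725/ 552641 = -0.47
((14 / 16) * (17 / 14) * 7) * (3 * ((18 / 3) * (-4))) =-1071 / 2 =-535.50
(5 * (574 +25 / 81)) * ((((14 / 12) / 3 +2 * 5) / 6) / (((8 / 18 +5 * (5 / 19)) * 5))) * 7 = 165282007 / 41796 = 3954.49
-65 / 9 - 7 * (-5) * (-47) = -14870 / 9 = -1652.22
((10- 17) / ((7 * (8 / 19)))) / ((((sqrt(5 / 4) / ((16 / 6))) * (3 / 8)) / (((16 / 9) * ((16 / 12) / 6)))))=-9728 * sqrt(5) / 3645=-5.97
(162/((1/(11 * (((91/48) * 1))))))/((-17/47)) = -9340.21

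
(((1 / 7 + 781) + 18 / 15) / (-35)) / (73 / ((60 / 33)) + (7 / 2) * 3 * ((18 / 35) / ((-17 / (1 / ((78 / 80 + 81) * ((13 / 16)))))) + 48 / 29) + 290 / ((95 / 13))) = -14577706158184 / 63396529032305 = -0.23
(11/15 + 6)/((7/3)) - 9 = -214/35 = -6.11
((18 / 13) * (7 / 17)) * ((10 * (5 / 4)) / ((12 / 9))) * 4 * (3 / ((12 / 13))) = 4725 / 68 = 69.49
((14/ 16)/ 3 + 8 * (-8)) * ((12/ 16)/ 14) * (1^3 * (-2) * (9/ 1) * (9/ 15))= 41283/ 1120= 36.86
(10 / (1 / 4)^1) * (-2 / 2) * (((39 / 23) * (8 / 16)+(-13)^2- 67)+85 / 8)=-104395 / 23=-4538.91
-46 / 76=-23 / 38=-0.61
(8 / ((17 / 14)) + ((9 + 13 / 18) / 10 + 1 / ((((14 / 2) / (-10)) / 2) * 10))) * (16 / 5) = 24932 / 1071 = 23.28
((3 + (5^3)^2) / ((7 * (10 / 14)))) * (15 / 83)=46884 / 83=564.87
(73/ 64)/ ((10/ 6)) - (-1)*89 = 28699/ 320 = 89.68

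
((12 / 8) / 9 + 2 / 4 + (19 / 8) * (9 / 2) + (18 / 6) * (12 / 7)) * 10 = 27715 / 168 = 164.97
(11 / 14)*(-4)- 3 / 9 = -73 / 21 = -3.48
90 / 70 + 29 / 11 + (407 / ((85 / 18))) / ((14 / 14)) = 589772 / 6545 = 90.11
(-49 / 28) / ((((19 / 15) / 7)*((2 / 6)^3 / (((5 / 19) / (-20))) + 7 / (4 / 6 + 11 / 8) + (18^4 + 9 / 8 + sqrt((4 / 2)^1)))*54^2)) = -272215674815 / 8616365552355189606 + 144060*sqrt(2) / 478686975130843867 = -0.00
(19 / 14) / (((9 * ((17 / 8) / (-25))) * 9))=-1900 / 9639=-0.20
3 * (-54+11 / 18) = -961 / 6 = -160.17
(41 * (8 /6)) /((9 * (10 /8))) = 656 /135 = 4.86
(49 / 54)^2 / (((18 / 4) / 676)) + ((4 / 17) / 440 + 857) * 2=11273387581 / 6134535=1837.69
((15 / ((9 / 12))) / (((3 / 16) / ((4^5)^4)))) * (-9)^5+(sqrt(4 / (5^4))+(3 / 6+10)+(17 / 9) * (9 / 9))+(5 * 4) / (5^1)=-3116402981210161144589 / 450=-6925339958244802543.53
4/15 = 0.27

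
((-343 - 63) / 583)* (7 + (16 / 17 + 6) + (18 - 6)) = -179046 / 9911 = -18.07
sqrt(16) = 4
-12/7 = -1.71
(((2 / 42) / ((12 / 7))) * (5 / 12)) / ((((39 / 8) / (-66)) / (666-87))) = -10615 / 117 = -90.73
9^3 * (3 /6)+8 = 745 /2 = 372.50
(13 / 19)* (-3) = -2.05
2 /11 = 0.18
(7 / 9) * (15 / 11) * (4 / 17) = 140 / 561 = 0.25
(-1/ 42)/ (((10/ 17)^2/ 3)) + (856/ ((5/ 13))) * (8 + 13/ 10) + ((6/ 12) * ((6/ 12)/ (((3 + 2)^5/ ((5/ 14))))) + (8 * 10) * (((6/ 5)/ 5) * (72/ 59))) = 764098089/ 36875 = 20721.30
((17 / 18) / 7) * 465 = 2635 / 42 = 62.74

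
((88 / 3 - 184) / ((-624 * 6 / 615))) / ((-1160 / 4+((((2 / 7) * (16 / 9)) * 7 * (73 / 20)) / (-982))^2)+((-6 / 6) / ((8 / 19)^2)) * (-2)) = -0.09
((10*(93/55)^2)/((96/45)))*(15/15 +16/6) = 8649/176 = 49.14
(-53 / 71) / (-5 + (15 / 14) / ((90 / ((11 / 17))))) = 75684 / 506159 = 0.15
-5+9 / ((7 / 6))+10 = 89 / 7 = 12.71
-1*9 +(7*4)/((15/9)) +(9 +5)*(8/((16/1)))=74/5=14.80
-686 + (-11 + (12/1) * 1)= -685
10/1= 10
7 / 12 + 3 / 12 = 5 / 6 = 0.83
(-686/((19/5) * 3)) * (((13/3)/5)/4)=-4459/342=-13.04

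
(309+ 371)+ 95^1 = 775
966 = 966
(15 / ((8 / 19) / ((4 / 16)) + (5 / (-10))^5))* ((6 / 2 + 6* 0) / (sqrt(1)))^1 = 1824 / 67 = 27.22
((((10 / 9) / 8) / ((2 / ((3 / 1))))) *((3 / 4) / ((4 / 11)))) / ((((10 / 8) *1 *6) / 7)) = 77 / 192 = 0.40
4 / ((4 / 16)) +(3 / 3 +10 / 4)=39 / 2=19.50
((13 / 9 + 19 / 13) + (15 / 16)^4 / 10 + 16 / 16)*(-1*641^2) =-25098472360049 / 15335424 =-1636633.74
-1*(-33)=33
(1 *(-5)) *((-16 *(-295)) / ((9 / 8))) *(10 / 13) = -16136.75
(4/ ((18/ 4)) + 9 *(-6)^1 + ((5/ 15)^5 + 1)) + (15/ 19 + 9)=-42.32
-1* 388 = -388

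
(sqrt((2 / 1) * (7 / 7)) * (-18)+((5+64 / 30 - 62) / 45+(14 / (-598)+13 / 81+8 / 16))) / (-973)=704987 / 1178254350+18 * sqrt(2) / 973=0.03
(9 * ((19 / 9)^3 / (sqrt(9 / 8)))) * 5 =68590 * sqrt(2) / 243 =399.18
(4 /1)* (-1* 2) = -8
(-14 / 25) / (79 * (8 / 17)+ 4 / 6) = -357 / 24125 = -0.01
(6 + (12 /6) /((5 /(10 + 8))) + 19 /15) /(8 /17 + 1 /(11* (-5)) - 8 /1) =-40579 /21171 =-1.92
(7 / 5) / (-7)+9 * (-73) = -3286 / 5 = -657.20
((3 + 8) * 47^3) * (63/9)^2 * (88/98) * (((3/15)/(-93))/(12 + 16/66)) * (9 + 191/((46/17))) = -505907779993/720130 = -702522.85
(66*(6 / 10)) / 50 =99 / 125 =0.79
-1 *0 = 0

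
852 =852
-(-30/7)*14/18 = 10/3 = 3.33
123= 123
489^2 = 239121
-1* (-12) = 12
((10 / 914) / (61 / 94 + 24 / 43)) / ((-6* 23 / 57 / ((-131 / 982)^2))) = -3294826195 / 49453590662756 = -0.00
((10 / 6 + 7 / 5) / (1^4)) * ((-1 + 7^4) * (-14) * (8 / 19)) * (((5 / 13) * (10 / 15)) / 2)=-5562.21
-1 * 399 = -399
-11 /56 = -0.20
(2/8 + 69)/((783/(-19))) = -5263/3132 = -1.68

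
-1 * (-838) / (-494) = -419 / 247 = -1.70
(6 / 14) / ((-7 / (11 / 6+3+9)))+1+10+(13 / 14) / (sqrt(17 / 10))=13 * sqrt(170) / 238+995 / 98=10.87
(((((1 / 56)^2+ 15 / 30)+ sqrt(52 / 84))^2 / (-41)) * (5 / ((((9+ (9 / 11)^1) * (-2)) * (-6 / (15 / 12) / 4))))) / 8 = -7053570425 / 12541578706944 -143825 * sqrt(273) / 4665765888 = -0.00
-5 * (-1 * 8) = 40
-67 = -67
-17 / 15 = -1.13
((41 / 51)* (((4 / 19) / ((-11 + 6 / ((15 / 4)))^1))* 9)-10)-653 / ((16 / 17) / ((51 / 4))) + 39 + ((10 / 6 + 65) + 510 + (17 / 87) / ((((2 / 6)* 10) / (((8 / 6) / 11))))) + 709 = -35014619193259 / 4649029440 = -7531.60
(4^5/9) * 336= 114688/3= 38229.33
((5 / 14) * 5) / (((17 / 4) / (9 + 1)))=500 / 119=4.20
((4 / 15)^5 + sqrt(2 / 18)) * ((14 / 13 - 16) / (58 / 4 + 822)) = -14087116 / 2359378125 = -0.01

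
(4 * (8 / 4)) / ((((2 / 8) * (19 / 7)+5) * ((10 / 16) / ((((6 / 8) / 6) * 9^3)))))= 54432 / 265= 205.40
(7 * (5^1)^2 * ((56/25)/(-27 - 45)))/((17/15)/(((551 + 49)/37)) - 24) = 49000/215371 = 0.23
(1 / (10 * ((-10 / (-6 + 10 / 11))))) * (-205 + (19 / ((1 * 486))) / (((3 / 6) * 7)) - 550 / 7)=-964672 / 66825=-14.44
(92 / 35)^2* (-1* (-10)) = 16928 / 245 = 69.09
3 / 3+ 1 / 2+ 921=1845 / 2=922.50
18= 18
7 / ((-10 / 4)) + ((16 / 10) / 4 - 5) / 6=-107 / 30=-3.57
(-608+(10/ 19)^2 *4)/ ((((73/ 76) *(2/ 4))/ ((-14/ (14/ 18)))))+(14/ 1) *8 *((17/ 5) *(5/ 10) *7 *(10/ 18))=293181016/ 12483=23486.42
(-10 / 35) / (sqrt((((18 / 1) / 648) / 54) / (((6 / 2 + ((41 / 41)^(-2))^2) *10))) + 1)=-155520 / 544313 + 144 *sqrt(15) / 544313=-0.28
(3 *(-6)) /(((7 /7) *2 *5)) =-9 /5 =-1.80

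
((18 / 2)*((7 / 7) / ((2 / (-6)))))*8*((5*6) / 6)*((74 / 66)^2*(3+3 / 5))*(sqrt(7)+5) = -37369.90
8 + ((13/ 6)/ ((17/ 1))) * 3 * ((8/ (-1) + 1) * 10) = -319/ 17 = -18.76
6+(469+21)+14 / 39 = 19358 / 39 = 496.36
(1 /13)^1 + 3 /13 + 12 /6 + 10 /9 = 400 /117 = 3.42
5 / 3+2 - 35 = -94 / 3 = -31.33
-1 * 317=-317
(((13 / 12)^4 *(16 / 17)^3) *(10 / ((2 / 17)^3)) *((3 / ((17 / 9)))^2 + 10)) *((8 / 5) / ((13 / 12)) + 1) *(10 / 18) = 25602036460 / 210681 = 121520.39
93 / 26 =3.58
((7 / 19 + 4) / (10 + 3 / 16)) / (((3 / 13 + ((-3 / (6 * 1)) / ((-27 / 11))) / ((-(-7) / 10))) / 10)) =8.22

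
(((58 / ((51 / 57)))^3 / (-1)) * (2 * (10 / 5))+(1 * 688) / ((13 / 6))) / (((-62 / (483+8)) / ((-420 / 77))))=-47052184.63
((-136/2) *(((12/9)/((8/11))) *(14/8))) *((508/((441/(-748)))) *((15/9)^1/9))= 177642520/5103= 34811.39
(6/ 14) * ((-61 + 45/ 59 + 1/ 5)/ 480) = -17711/ 330400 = -0.05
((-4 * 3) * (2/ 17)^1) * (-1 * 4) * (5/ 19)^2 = 2400/ 6137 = 0.39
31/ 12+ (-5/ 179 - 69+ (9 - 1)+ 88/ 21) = -815765/ 15036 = -54.25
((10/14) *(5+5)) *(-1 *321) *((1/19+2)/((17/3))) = -1877850/2261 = -830.54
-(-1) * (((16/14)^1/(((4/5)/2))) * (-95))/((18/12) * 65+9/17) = -64600/23331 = -2.77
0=0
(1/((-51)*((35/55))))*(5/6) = -55/2142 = -0.03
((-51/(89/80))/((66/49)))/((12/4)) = -33320/2937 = -11.34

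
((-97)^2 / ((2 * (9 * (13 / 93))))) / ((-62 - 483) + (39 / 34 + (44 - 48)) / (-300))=-495854300 / 72265739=-6.86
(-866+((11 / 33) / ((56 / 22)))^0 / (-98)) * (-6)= 254607 / 49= 5196.06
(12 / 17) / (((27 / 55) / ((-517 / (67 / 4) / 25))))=-90992 / 51255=-1.78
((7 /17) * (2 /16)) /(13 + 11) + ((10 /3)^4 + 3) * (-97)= -1081005059 /88128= -12266.31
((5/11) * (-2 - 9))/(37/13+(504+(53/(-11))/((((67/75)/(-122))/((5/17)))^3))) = -1056518762585/66084091353631501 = -0.00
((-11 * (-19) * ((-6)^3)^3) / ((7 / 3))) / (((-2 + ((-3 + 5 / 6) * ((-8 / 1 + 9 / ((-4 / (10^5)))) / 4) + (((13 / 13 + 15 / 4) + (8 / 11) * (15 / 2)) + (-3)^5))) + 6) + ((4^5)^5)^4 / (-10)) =4170352158720 / 742405376447653507300386486661617122365257783127650289347210227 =0.00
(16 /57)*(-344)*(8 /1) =-44032 /57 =-772.49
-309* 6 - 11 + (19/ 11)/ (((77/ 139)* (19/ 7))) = -225526/ 121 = -1863.85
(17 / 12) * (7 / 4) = 2.48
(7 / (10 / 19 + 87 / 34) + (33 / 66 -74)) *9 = -641.08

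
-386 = -386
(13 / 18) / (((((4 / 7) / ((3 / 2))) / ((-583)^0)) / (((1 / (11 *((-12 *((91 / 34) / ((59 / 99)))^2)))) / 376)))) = -1006009 / 531196009344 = -0.00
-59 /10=-5.90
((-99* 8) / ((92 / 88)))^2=303595776 / 529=573905.06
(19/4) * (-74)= -351.50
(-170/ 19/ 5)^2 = 1156/ 361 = 3.20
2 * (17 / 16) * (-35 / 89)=-595 / 712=-0.84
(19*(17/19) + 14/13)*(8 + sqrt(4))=180.77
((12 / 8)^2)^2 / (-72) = -9 / 128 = -0.07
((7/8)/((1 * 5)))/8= 7/320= 0.02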